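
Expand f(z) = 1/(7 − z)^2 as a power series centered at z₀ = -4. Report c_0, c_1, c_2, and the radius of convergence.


Let w = z − z₀, so z = z₀ + w.
Then 7 − z = 7 − (z₀ + w) = (7 − z₀) − w = 11 − w.
f(z) = 1/(11 − w)^2 = (1/(11)^2) · (1 − w/(11))^{−2}.
By the binomial series (1−u)^{−2} = Σ_{n≥0} C(n+1, 1) u^n for |u|<1, with u = w/(11):
  c_n = C(n+1, 1) / (11)^(n+2).
  c_0 = 1/(11)^2 = 1/121.
  c_1 = 2/(11)^3 = 2/1331.
  c_2 = 3/(11)^4 = 3/14641.
The series is valid for |w/d| < 1, i.e. |z − z₀| < |d|.
Radius of convergence: R = |7 − z₀| = |11| = 11 (distance from z₀ to the singularity z = 7).

c_0 = 1/121, c_1 = 2/1331, c_2 = 3/14641; R = 11.


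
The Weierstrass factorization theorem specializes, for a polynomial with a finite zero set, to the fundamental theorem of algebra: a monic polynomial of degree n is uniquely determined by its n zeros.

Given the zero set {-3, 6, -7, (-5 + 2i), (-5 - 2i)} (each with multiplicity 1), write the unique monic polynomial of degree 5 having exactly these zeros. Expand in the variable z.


The polynomial is p(z) = ∏_{α ∈ S} (z − α), where S = {-3, 6, -7, (-5 + 2i), (-5 - 2i)}.
Expanding the product yields: p(z) = z^5 + 14·z^4 + 30·z^3 -400·z^2 -2391·z -3654.
Note conjugate pairs combine to real quadratics: (z − (-5+2i))(z − (-5−2i)) = z² + 10z + 29.
The resulting polynomial has degree 5 and real coefficients as required.

p(z) = z^5 + 14·z^4 + 30·z^3 -400·z^2 -2391·z -3654.


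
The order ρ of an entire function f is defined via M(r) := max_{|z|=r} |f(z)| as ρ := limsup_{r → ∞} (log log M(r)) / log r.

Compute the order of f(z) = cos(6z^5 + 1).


Write cos(w) = (e^{iw} ± e^{−iw})/(2 or 2i), so |cos(w)| ≤ e^{|w|}. With w = 6z^5 + 1, |w| ≤ 6r^5 + 1 on |z|=r, giving M(r) ≤ e^{6r^5 + 1} and ρ ≤ 5. For the lower bound, choose z on |z|=r with 6z^5 purely imaginary of modulus 6r^5; then |cos(6z^5 + 1)| grows like e^{6r^5}/2, so ρ ≥ 5. Hence ρ = 5.
Therefore ρ = 5.

Order ρ = 5.


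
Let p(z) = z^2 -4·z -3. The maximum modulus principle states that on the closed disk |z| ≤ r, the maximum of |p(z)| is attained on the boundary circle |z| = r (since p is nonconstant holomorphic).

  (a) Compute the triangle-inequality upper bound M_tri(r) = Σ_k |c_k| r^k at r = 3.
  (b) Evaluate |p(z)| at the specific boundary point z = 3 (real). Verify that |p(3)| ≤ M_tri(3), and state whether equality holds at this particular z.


Coefficients: c_0 = -3, c_1 = -4, c_2 = 1. Radius r = 3.
Part (a). Triangle bound: M_tri(r) = Σ_k |c_k| r^k
  = |-3|·3^0 + |-4|·3^1 + |1|·3^2
  = 3 + 12 + 9 = 24.
This bounds M(r) := max_{|z|=r} |p(z)| from above; equality holds iff all terms c_k z^k can be made to align in phase at a single z on |z|=r.
Part (b). At z = 3 (real, on the circle |z| = r):
  p(3) = (-3)·3^0 + (-4)·3^1 + (1)·3^2 = -6.
  |p(3)| = 6.
Check: |p(3)| = 6 ≤ 24 = M_tri(3). ✓ Equality does not hold at z = 3 (the coefficients have mixed signs, so the terms do not all align in phase there).

M_tri(3) = 24; |p(3)| = 6; equality at z=3: no.


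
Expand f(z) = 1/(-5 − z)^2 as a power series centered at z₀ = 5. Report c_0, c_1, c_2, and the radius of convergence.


Let w = z − z₀, so z = z₀ + w.
Then -5 − z = -5 − (z₀ + w) = (-5 − z₀) − w = -10 − w.
f(z) = 1/(-10 − w)^2 = (1/(-10)^2) · (1 − w/(-10))^{−2}.
By the binomial series (1−u)^{−2} = Σ_{n≥0} C(n+1, 1) u^n for |u|<1, with u = w/(-10):
  c_n = C(n+1, 1) / (-10)^(n+2).
  c_0 = 1/(-10)^2 = 1/100.
  c_1 = 2/(-10)^3 = -1/500.
  c_2 = 3/(-10)^4 = 3/10000.
The series is valid for |w/d| < 1, i.e. |z − z₀| < |d|.
Radius of convergence: R = |-5 − z₀| = |-10| = 10 (distance from z₀ to the singularity z = -5).

c_0 = 1/100, c_1 = -1/500, c_2 = 3/10000; R = 10.


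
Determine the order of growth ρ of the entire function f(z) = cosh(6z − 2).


cosh(w) is a linear combination of e^{iw} and e^{−iw} (or e^w, e^{−w} in the hyperbolic case), so |cosh(w)| ≤ e^{|w|}. With w = 6z − 2, |w| ≤ 6|z| + 2 = 6r + 2 on |z| = r, giving M(r) ≤ e^{6r + 2}, so ρ ≤ 1. On a suitable ray (z = it for sin/cos; z = t for sinh/cosh, t real → ∞), |cosh(6z − 2)| grows like e^{6|t|}/2, so ρ ≥ 1. Hence ρ = 1.
Therefore ρ = 1.

Order ρ = 1.


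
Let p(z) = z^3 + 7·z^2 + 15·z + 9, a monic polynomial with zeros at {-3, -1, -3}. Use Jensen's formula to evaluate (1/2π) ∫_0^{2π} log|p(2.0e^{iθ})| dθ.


Zeros: -3, -3, -1; r = 2.0.
Inside |z| < r: -1. Outside (|z| ≥ r): -3, -3.
p(0) = 9, so log|p(0)| = log(9) = 2.1972.
Apply Jensen: I(r) = log|p(0)| + Σ_k log(r/|z_k|), summed over zeros inside |z| < r.
  log(r/|z_k|) for z_k = -1: log(2.0/1) = 0.6931
  Outside zeros (-3, -3) contribute nothing to the Jensen sum.
Sum over inside zeros: 0.6931.
I(r) = log|p(0)| + (inside sum) = 2.1972 + 0.6931 = 2.8904.
Note: since some zeros are outside |z| ≤ r, the simplified n·log(r) form does NOT apply — only the inside zeros contribute.

I(r) ≈ 2.8904.


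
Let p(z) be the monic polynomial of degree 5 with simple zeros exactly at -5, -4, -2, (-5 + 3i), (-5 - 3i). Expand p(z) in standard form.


The polynomial is p(z) = ∏_{α ∈ S} (z − α), where S = {-5, -4, -2, (-5 + 3i), (-5 - 3i)}.
Expanding the product yields: p(z) = z^5 + 21·z^4 + 182·z^3 + 794·z^2 + 1692·z + 1360.
Note conjugate pairs combine to real quadratics: (z − (-5+3i))(z − (-5−3i)) = z² + 10z + 34.
The resulting polynomial has degree 5 and real coefficients as required.

p(z) = z^5 + 21·z^4 + 182·z^3 + 794·z^2 + 1692·z + 1360.


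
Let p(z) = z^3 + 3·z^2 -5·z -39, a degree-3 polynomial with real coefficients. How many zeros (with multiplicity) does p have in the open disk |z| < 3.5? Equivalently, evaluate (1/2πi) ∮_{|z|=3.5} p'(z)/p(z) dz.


The zeros of p are: (-3 + 2i), (-3 - 2i), 3.
Their magnitudes are: 3.606, 3.606, 3.
Zeros with |z| < R = 3.5: 3.
Count = 1.
By the argument principle, (1/2πi) ∮_{|z|=R} p'(z)/p(z) dz equals exactly this count.

Number of zeros inside |z| < 3.5: 1.


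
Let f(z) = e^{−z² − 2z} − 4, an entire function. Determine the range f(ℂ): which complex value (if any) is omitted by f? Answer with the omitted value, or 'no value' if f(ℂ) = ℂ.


Little Picard bounds the complement of f(ℂ) to at most one point.
The exponent g(z) = −z² − 2z is a nonconstant polynomial, hence surjective onto ℂ. So e^{g(z)} takes every value in {e^w : w ∈ ℂ} = ℂ ∖ {0}. Adding -4 shifts the range to ℂ ∖ {-4}. f omits exactly -4.

Omitted value: -4.


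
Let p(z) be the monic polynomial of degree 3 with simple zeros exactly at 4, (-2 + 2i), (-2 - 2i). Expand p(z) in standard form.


The polynomial is p(z) = ∏_{α ∈ S} (z − α), where S = {4, (-2 + 2i), (-2 - 2i)}.
Expanding the product yields: p(z) = z^3 -8·z -32.
Note conjugate pairs combine to real quadratics: (z − (-2+2i))(z − (-2−2i)) = z² + 4z + 8.
The resulting polynomial has degree 3 and real coefficients as required.

p(z) = z^3 -8·z -32.


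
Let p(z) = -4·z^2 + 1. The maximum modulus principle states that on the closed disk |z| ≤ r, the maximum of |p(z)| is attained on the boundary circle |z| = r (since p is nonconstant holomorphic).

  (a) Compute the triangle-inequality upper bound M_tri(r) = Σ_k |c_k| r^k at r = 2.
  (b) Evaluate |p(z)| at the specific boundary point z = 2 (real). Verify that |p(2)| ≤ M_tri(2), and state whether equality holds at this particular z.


Coefficients: c_0 = 1, c_1 = 0, c_2 = -4. Radius r = 2.
Part (a). Triangle bound: M_tri(r) = Σ_k |c_k| r^k
  = |1|·2^0 + |0|·2^1 + |-4|·2^2
  = 1 + 0 + 16 = 17.
This bounds M(r) := max_{|z|=r} |p(z)| from above; equality holds iff all terms c_k z^k can be made to align in phase at a single z on |z|=r.
Part (b). At z = 2 (real, on the circle |z| = r):
  p(2) = (1)·2^0 + (0)·2^1 + (-4)·2^2 = -15.
  |p(2)| = 15.
Check: |p(2)| = 15 ≤ 17 = M_tri(2). ✓ Equality does not hold at z = 2 (the coefficients have mixed signs, so the terms do not all align in phase there).

M_tri(2) = 17; |p(2)| = 15; equality at z=2: no.


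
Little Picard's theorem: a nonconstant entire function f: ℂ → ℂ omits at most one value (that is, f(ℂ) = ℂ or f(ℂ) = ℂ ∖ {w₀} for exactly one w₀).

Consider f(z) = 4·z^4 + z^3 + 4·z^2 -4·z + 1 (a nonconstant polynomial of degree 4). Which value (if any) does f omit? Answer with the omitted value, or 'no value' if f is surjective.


Little Picard bounds the complement of f(ℂ) to at most one point.
For every w ∈ ℂ, the equation p(z) − w = 0 is a nonconstant polynomial in z and hence has at least one root by the fundamental theorem of algebra. So p is surjective onto ℂ, omitting no value.

Omitted value: no value.


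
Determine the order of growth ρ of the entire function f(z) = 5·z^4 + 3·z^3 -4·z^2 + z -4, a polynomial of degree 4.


|f(z)| ≤ Σ|c_k|·r^k = O(r^4) as r → ∞. Polynomial growth is O(e^{r^ε}) for every ε > 0 (since r^4/e^{r^ε} → 0), so ρ ≤ ε for all ε > 0, i.e. ρ = 0. Every nonconstant polynomial has order 0.
Therefore ρ = 0.

Order ρ = 0.


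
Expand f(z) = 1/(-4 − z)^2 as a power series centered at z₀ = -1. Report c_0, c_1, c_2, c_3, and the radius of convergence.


Let w = z − z₀, so z = z₀ + w.
Then -4 − z = -4 − (z₀ + w) = (-4 − z₀) − w = -3 − w.
f(z) = 1/(-3 − w)^2 = (1/(-3)^2) · (1 − w/(-3))^{−2}.
By the binomial series (1−u)^{−2} = Σ_{n≥0} C(n+1, 1) u^n for |u|<1, with u = w/(-3):
  c_n = C(n+1, 1) / (-3)^(n+2).
  c_0 = 1/(-3)^2 = 1/9.
  c_1 = 2/(-3)^3 = -2/27.
  c_2 = 3/(-3)^4 = 1/27.
  c_3 = 4/(-3)^5 = -4/243.
The series is valid for |w/d| < 1, i.e. |z − z₀| < |d|.
Radius of convergence: R = |-4 − z₀| = |-3| = 3 (distance from z₀ to the singularity z = -4).

c_0 = 1/9, c_1 = -2/27, c_2 = 1/27, c_3 = -4/243; R = 3.


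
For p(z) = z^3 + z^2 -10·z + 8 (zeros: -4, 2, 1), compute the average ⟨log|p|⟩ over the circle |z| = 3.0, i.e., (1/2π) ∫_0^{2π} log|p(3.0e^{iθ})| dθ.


Zeros: -4, 1, 2; r = 3.0.
Inside |z| < r: 1, 2. Outside (|z| ≥ r): -4.
p(0) = 8, so log|p(0)| = log(8) = 2.0794.
Apply Jensen: I(r) = log|p(0)| + Σ_k log(r/|z_k|), summed over zeros inside |z| < r.
  log(r/|z_k|) for z_k = 2: log(3.0/2) = 0.4055
  log(r/|z_k|) for z_k = 1: log(3.0/1) = 1.0986
  Outside zeros (-4) contribute nothing to the Jensen sum.
Sum over inside zeros: 1.5041.
I(r) = log|p(0)| + (inside sum) = 2.0794 + 1.5041 = 3.5835.
Note: since some zeros are outside |z| ≤ r, the simplified n·log(r) form does NOT apply — only the inside zeros contribute.

I(r) ≈ 3.5835.


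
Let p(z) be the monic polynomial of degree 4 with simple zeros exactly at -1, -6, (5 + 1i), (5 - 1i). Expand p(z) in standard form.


The polynomial is p(z) = ∏_{α ∈ S} (z − α), where S = {-1, -6, (5 + 1i), (5 - 1i)}.
Expanding the product yields: p(z) = z^4 -3·z^3 -38·z^2 + 122·z + 156.
Note conjugate pairs combine to real quadratics: (z − (5+1i))(z − (5−1i)) = z² − 10z + 26.
The resulting polynomial has degree 4 and real coefficients as required.

p(z) = z^4 -3·z^3 -38·z^2 + 122·z + 156.


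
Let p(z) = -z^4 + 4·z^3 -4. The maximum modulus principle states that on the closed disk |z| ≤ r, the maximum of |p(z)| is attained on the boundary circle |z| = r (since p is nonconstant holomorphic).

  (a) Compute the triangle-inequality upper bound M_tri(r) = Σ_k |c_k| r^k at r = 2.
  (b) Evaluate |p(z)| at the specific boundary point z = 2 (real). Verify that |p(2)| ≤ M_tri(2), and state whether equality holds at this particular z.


Coefficients: c_0 = -4, c_1 = 0, c_2 = 0, c_3 = 4, c_4 = -1. Radius r = 2.
Part (a). Triangle bound: M_tri(r) = Σ_k |c_k| r^k
  = |-4|·2^0 + |0|·2^1 + |0|·2^2 + |4|·2^3 + |-1|·2^4
  = 4 + 0 + 0 + 32 + 16 = 52.
This bounds M(r) := max_{|z|=r} |p(z)| from above; equality holds iff all terms c_k z^k can be made to align in phase at a single z on |z|=r.
Part (b). At z = 2 (real, on the circle |z| = r):
  p(2) = (-4)·2^0 + (0)·2^1 + (0)·2^2 + (4)·2^3 + (-1)·2^4 = 12.
  |p(2)| = 12.
Check: |p(2)| = 12 ≤ 52 = M_tri(2). ✓ Equality does not hold at z = 2 (the coefficients have mixed signs, so the terms do not all align in phase there).

M_tri(2) = 52; |p(2)| = 12; equality at z=2: no.


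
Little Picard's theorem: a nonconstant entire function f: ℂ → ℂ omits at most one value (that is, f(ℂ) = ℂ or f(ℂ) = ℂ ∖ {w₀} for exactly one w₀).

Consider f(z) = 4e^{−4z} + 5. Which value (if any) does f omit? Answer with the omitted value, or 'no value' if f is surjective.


Little Picard bounds the complement of f(ℂ) to at most one point.
e^{−4z} is never zero on ℂ, so 4·e^{−4z} takes every value in ℂ ∖ {0}. Adding 5 shifts the range to ℂ ∖ {5}. Thus f omits exactly the value 5.

Omitted value: 5.


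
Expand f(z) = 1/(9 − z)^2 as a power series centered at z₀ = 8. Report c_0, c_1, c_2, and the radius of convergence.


Let w = z − z₀, so z = z₀ + w.
Then 9 − z = 9 − (z₀ + w) = (9 − z₀) − w = 1 − w.
f(z) = 1/(1 − w)^2 = (1/(1)^2) · (1 − w/(1))^{−2}.
By the binomial series (1−u)^{−2} = Σ_{n≥0} C(n+1, 1) u^n for |u|<1, with u = w/(1):
  c_n = C(n+1, 1) / (1)^(n+2).
  c_0 = 1/(1)^2 = 1.
  c_1 = 2/(1)^3 = 2.
  c_2 = 3/(1)^4 = 3.
The series is valid for |w/d| < 1, i.e. |z − z₀| < |d|.
Radius of convergence: R = |9 − z₀| = |1| = 1 (distance from z₀ to the singularity z = 9).

c_0 = 1, c_1 = 2, c_2 = 3; R = 1.


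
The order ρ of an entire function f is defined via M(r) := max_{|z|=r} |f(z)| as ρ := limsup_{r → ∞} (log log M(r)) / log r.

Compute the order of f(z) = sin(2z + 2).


sin(w) is a linear combination of e^{iw} and e^{−iw} (or e^w, e^{−w} in the hyperbolic case), so |sin(w)| ≤ e^{|w|}. With w = 2z + 2, |w| ≤ 2|z| + 2 = 2r + 2 on |z| = r, giving M(r) ≤ e^{2r + 2}, so ρ ≤ 1. On a suitable ray (z = it for sin/cos; z = t for sinh/cosh, t real → ∞), |sin(2z + 2)| grows like e^{2|t|}/2, so ρ ≥ 1. Hence ρ = 1.
Therefore ρ = 1.

Order ρ = 1.


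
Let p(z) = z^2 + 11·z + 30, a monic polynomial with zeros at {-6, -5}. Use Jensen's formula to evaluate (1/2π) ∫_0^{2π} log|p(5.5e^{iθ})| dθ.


Zeros: -6, -5; r = 5.5.
Inside |z| < r: -5. Outside (|z| ≥ r): -6.
p(0) = 30, so log|p(0)| = log(30) = 3.4012.
Apply Jensen: I(r) = log|p(0)| + Σ_k log(r/|z_k|), summed over zeros inside |z| < r.
  log(r/|z_k|) for z_k = -5: log(5.5/5) = 0.0953
  Outside zeros (-6) contribute nothing to the Jensen sum.
Sum over inside zeros: 0.0953.
I(r) = log|p(0)| + (inside sum) = 3.4012 + 0.0953 = 3.4965.
Note: since some zeros are outside |z| ≤ r, the simplified n·log(r) form does NOT apply — only the inside zeros contribute.

I(r) ≈ 3.4965.


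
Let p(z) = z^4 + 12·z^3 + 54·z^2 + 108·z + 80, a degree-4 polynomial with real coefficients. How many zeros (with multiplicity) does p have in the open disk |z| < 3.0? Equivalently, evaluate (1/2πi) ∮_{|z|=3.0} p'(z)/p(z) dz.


The zeros of p are: (-3 + 1i), (-3 - 1i), -2, -4.
Their magnitudes are: 3.162, 3.162, 2, 4.
Zeros with |z| < R = 3.0: -2.
Count = 1.
By the argument principle, (1/2πi) ∮_{|z|=R} p'(z)/p(z) dz equals exactly this count.

Number of zeros inside |z| < 3.0: 1.


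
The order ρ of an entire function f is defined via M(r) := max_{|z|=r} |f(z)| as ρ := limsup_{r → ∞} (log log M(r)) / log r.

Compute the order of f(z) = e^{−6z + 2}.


|e^{−6z + 2}| = e^{Re(-6·z) + 2} ≤ e^{6|z|^1 + 2} = e^{6r^1 + 2} on |z| = r, so ρ ≤ 1. Choosing z on |z|=r so that -6·z is real positive (always possible by picking arg z appropriately) gives |f(z)| = e^{6r^1 + 2}, matching the bound. The additive constant 2 does not affect log log M(r) ~ 1·log r. Hence ρ = 1.
Therefore ρ = 1.

Order ρ = 1.


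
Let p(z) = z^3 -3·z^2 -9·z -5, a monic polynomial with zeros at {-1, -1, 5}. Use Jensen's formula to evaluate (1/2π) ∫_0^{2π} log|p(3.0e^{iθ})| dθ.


Zeros: -1, -1, 5; r = 3.0.
Inside |z| < r: -1, -1. Outside (|z| ≥ r): 5.
p(0) = -5, so log|p(0)| = log(5) = 1.6094.
Apply Jensen: I(r) = log|p(0)| + Σ_k log(r/|z_k|), summed over zeros inside |z| < r.
  log(r/|z_k|) for z_k = -1: log(3.0/1) = 1.0986
  log(r/|z_k|) for z_k = -1: log(3.0/1) = 1.0986
  Outside zeros (5) contribute nothing to the Jensen sum.
Sum over inside zeros: 2.1972.
I(r) = log|p(0)| + (inside sum) = 1.6094 + 2.1972 = 3.8067.
Note: since some zeros are outside |z| ≤ r, the simplified n·log(r) form does NOT apply — only the inside zeros contribute.

I(r) ≈ 3.8067.


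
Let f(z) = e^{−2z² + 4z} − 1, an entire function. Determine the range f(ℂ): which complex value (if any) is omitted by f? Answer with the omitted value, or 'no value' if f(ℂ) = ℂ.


Little Picard bounds the complement of f(ℂ) to at most one point.
The exponent g(z) = −2z² + 4z is a nonconstant polynomial, hence surjective onto ℂ. So e^{g(z)} takes every value in {e^w : w ∈ ℂ} = ℂ ∖ {0}. Adding -1 shifts the range to ℂ ∖ {-1}. f omits exactly -1.

Omitted value: -1.


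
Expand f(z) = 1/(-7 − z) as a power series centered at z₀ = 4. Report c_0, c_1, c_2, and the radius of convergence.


Let w = z − z₀, so z = z₀ + w.
Then -7 − z = -7 − (z₀ + w) = (-7 − z₀) − w = -11 − w.
f(z) = 1/(-11 − w) = (1/(-11)) · 1/(1 − w/(-11)) = Σ_{n≥0} w^n / (-11)^(n+1).
So c_n = 1/(-11)^(n+1):
  c_0 = 1/(-11)^1 = -1/11.
  c_1 = 1/(-11)^2 = 1/121.
  c_2 = 1/(-11)^3 = -1/1331.
The series is valid for |w/d| < 1, i.e. |z − z₀| < |d|.
Radius of convergence: R = |-7 − z₀| = |-11| = 11 (distance from z₀ to the singularity z = -7).

c_0 = -1/11, c_1 = 1/121, c_2 = -1/1331; R = 11.


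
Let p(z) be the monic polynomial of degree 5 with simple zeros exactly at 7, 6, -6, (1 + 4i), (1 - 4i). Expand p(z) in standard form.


The polynomial is p(z) = ∏_{α ∈ S} (z − α), where S = {7, 6, -6, (1 + 4i), (1 - 4i)}.
Expanding the product yields: p(z) = z^5 -9·z^4 -5·z^3 + 205·z^2 -1116·z + 4284.
Note conjugate pairs combine to real quadratics: (z − (1+4i))(z − (1−4i)) = z² − 2z + 17.
The resulting polynomial has degree 5 and real coefficients as required.

p(z) = z^5 -9·z^4 -5·z^3 + 205·z^2 -1116·z + 4284.


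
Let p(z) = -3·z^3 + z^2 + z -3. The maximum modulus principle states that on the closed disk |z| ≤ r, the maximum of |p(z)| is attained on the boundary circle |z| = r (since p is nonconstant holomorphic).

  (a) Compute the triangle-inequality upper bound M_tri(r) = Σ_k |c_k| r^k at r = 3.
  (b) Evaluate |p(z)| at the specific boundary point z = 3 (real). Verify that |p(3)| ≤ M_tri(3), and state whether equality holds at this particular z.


Coefficients: c_0 = -3, c_1 = 1, c_2 = 1, c_3 = -3. Radius r = 3.
Part (a). Triangle bound: M_tri(r) = Σ_k |c_k| r^k
  = |-3|·3^0 + |1|·3^1 + |1|·3^2 + |-3|·3^3
  = 3 + 3 + 9 + 81 = 96.
This bounds M(r) := max_{|z|=r} |p(z)| from above; equality holds iff all terms c_k z^k can be made to align in phase at a single z on |z|=r.
Part (b). At z = 3 (real, on the circle |z| = r):
  p(3) = (-3)·3^0 + (1)·3^1 + (1)·3^2 + (-3)·3^3 = -72.
  |p(3)| = 72.
Check: |p(3)| = 72 ≤ 96 = M_tri(3). ✓ Equality does not hold at z = 3 (the coefficients have mixed signs, so the terms do not all align in phase there).

M_tri(3) = 96; |p(3)| = 72; equality at z=3: no.


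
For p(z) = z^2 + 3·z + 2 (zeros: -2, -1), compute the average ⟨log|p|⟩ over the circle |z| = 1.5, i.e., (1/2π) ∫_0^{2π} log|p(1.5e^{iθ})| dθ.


Zeros: -2, -1; r = 1.5.
Inside |z| < r: -1. Outside (|z| ≥ r): -2.
p(0) = 2, so log|p(0)| = log(2) = 0.6931.
Apply Jensen: I(r) = log|p(0)| + Σ_k log(r/|z_k|), summed over zeros inside |z| < r.
  log(r/|z_k|) for z_k = -1: log(1.5/1) = 0.4055
  Outside zeros (-2) contribute nothing to the Jensen sum.
Sum over inside zeros: 0.4055.
I(r) = log|p(0)| + (inside sum) = 0.6931 + 0.4055 = 1.0986.
Note: since some zeros are outside |z| ≤ r, the simplified n·log(r) form does NOT apply — only the inside zeros contribute.

I(r) ≈ 1.0986.


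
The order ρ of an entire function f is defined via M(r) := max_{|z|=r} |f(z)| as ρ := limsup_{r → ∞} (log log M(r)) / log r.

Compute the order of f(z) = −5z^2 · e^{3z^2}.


M(r) = max_{|z|=r} |-5|·|z|^2·|e^{3z^2}| = 5·r^2 · e^{3r^2} (the factors attain their maxima compatibly on |z|=r). Then log M(r) = log 5 + 2·log r + 3r^2, dominated by the last term, so log log M(r) ~ 2·log r. The polynomial factor -5z^2 contributes only a log r term and does not affect the order. ρ = 2.
Therefore ρ = 2.

Order ρ = 2.


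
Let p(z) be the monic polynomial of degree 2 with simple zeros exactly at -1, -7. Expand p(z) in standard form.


The polynomial is p(z) = ∏_{α ∈ S} (z − α), where S = {-1, -7}.
Expanding the product yields: p(z) = z^2 + 8·z + 7.
The resulting polynomial has degree 2 and real coefficients as required.

p(z) = z^2 + 8·z + 7.


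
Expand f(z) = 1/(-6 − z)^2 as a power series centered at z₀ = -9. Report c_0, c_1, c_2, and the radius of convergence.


Let w = z − z₀, so z = z₀ + w.
Then -6 − z = -6 − (z₀ + w) = (-6 − z₀) − w = 3 − w.
f(z) = 1/(3 − w)^2 = (1/(3)^2) · (1 − w/(3))^{−2}.
By the binomial series (1−u)^{−2} = Σ_{n≥0} C(n+1, 1) u^n for |u|<1, with u = w/(3):
  c_n = C(n+1, 1) / (3)^(n+2).
  c_0 = 1/(3)^2 = 1/9.
  c_1 = 2/(3)^3 = 2/27.
  c_2 = 3/(3)^4 = 1/27.
The series is valid for |w/d| < 1, i.e. |z − z₀| < |d|.
Radius of convergence: R = |-6 − z₀| = |3| = 3 (distance from z₀ to the singularity z = -6).

c_0 = 1/9, c_1 = 2/27, c_2 = 1/27; R = 3.


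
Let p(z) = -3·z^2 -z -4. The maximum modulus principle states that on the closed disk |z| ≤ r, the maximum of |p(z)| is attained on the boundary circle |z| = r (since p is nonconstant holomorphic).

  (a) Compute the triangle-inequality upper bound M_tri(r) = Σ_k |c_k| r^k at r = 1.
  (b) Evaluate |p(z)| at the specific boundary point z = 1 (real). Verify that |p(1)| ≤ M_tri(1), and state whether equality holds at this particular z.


Coefficients: c_0 = -4, c_1 = -1, c_2 = -3. Radius r = 1.
Part (a). Triangle bound: M_tri(r) = Σ_k |c_k| r^k
  = |-4|·1^0 + |-1|·1^1 + |-3|·1^2
  = 4 + 1 + 3 = 8.
This bounds M(r) := max_{|z|=r} |p(z)| from above; equality holds iff all terms c_k z^k can be made to align in phase at a single z on |z|=r.
Part (b). At z = 1 (real, on the circle |z| = r):
  p(1) = (-4)·1^0 + (-1)·1^1 + (-3)·1^2 = -8.
  |p(1)| = 8.
Since all nonzero coefficients share the same sign, |p(1)| = 8 = M_tri(1); the triangle bound is attained at z = 1, so in fact M(r) = 8.

M_tri(1) = 8; |p(1)| = 8; equality at z=1: yes.


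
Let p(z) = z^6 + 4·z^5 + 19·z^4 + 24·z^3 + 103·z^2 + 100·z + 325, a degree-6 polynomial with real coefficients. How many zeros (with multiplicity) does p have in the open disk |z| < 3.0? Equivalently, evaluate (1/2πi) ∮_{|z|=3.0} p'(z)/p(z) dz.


The zeros of p are: (-2 + 3i), (-2 - 3i), (1 + 2i), (1 - 2i), (-1 + 2i), (-1 - 2i).
Their magnitudes are: 3.606, 3.606, 2.236, 2.236, 2.236, 2.236.
Zeros with |z| < R = 3.0: (1 + 2i), (1 - 2i), (-1 + 2i), (-1 - 2i).
Count = 4.
By the argument principle, (1/2πi) ∮_{|z|=R} p'(z)/p(z) dz equals exactly this count.

Number of zeros inside |z| < 3.0: 4.


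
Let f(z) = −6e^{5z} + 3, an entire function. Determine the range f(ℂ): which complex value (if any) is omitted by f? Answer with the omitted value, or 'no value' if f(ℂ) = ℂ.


Little Picard bounds the complement of f(ℂ) to at most one point.
e^{5z} is never zero on ℂ, so -6·e^{5z} takes every value in ℂ ∖ {0}. Adding 3 shifts the range to ℂ ∖ {3}. Thus f omits exactly the value 3.

Omitted value: 3.


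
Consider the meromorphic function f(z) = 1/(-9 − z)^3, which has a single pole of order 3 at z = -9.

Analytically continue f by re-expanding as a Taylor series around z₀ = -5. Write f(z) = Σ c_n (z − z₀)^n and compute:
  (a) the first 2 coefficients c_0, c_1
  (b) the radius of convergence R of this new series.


Let w = z − z₀, so z = z₀ + w.
Then -9 − z = -9 − (z₀ + w) = (-9 − z₀) − w = -4 − w.
f(z) = 1/(-4 − w)^3 = (1/(-4)^3) · (1 − w/(-4))^{−3}.
By the binomial series (1−u)^{−3} = Σ_{n≥0} C(n+2, 2) u^n for |u|<1, with u = w/(-4):
  c_n = C(n+2, 2) / (-4)^(n+3).
  c_0 = 1/(-4)^3 = -1/64.
  c_1 = 3/(-4)^4 = 3/256.
The series is valid for |w/d| < 1, i.e. |z − z₀| < |d|.
Radius of convergence: R = |-9 − z₀| = |-4| = 4 (distance from z₀ to the singularity z = -9).

c_0 = -1/64, c_1 = 3/256; R = 4.


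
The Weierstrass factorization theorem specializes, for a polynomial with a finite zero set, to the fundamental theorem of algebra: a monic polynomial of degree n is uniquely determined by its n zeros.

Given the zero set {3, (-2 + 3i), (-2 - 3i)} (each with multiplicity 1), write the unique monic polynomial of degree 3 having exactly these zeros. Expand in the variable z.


The polynomial is p(z) = ∏_{α ∈ S} (z − α), where S = {3, (-2 + 3i), (-2 - 3i)}.
Expanding the product yields: p(z) = z^3 + z^2 + z -39.
Note conjugate pairs combine to real quadratics: (z − (-2+3i))(z − (-2−3i)) = z² + 4z + 13.
The resulting polynomial has degree 3 and real coefficients as required.

p(z) = z^3 + z^2 + z -39.


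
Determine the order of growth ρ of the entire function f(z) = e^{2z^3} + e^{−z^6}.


Each summand is entire of order 3 and 6 respectively (as in the single-exponential case). The order of a sum is at most the max of the orders, so ρ ≤ 6. For the lower bound: on |z|=r choose arg z so that -1z^6 is real positive; then |e^{-1z^6}| = e^{1r^6} while |e^{2z^3}| ≤ e^{2r^3} = o(e^{1r^6}). So |f| ≥ e^{1r^6}(1 − o(1)) and ρ ≥ 6. Hence ρ = max(3, 6) = 6.
Therefore ρ = 6.

Order ρ = 6.


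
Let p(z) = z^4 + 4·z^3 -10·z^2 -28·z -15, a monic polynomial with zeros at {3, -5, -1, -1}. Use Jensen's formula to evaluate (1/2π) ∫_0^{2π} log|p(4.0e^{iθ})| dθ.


Zeros: -5, -1, -1, 3; r = 4.0.
Inside |z| < r: -1, -1, 3. Outside (|z| ≥ r): -5.
p(0) = -15, so log|p(0)| = log(15) = 2.7081.
Apply Jensen: I(r) = log|p(0)| + Σ_k log(r/|z_k|), summed over zeros inside |z| < r.
  log(r/|z_k|) for z_k = 3: log(4.0/3) = 0.2877
  log(r/|z_k|) for z_k = -1: log(4.0/1) = 1.3863
  log(r/|z_k|) for z_k = -1: log(4.0/1) = 1.3863
  Outside zeros (-5) contribute nothing to the Jensen sum.
Sum over inside zeros: 3.0603.
I(r) = log|p(0)| + (inside sum) = 2.7081 + 3.0603 = 5.7683.
Note: since some zeros are outside |z| ≤ r, the simplified n·log(r) form does NOT apply — only the inside zeros contribute.

I(r) ≈ 5.7683.


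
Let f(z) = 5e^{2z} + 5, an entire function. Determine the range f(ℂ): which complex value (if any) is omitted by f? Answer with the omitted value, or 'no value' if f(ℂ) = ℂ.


Little Picard bounds the complement of f(ℂ) to at most one point.
e^{2z} is never zero on ℂ, so 5·e^{2z} takes every value in ℂ ∖ {0}. Adding 5 shifts the range to ℂ ∖ {5}. Thus f omits exactly the value 5.

Omitted value: 5.


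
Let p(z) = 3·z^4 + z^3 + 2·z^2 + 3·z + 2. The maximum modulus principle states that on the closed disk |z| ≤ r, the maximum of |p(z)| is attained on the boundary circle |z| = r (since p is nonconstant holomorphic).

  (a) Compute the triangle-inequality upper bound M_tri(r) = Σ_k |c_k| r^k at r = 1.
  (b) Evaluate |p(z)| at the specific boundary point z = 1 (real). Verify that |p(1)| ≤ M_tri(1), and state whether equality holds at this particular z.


Coefficients: c_0 = 2, c_1 = 3, c_2 = 2, c_3 = 1, c_4 = 3. Radius r = 1.
Part (a). Triangle bound: M_tri(r) = Σ_k |c_k| r^k
  = |2|·1^0 + |3|·1^1 + |2|·1^2 + |1|·1^3 + |3|·1^4
  = 2 + 3 + 2 + 1 + 3 = 11.
This bounds M(r) := max_{|z|=r} |p(z)| from above; equality holds iff all terms c_k z^k can be made to align in phase at a single z on |z|=r.
Part (b). At z = 1 (real, on the circle |z| = r):
  p(1) = (2)·1^0 + (3)·1^1 + (2)·1^2 + (1)·1^3 + (3)·1^4 = 11.
  |p(1)| = 11.
Since all nonzero coefficients share the same sign, |p(1)| = 11 = M_tri(1); the triangle bound is attained at z = 1, so in fact M(r) = 11.

M_tri(1) = 11; |p(1)| = 11; equality at z=1: yes.


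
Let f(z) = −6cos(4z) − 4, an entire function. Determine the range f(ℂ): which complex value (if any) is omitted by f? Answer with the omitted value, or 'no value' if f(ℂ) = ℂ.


Little Picard bounds the complement of f(ℂ) to at most one point.
cos is entire and surjective onto ℂ: for every w ∈ ℂ, cos(ζ) = w has a solution ζ ∈ ℂ (e.g., via the complex inverse arccos). With ζ = 4z this gives z = ζ/(4). Then -6·cos(4z) takes every value in -6·ℂ = ℂ, and adding -4 is a bijection of ℂ. So f is surjective and omits no value. (Note: only on the real line is cos bounded by [−1, 1].)

Omitted value: no value.


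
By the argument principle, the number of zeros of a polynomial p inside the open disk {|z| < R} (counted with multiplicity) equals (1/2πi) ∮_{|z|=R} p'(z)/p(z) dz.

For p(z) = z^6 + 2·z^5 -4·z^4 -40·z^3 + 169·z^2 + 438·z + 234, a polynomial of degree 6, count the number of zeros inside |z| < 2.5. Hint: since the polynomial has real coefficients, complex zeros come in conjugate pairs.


The zeros of p are: (3 + 2i), (3 - 2i), -1, -1, (-3 + 3i), (-3 - 3i).
Their magnitudes are: 3.606, 3.606, 1, 1, 4.243, 4.243.
Zeros with |z| < R = 2.5: -1, -1.
Count = 2.
By the argument principle, (1/2πi) ∮_{|z|=R} p'(z)/p(z) dz equals exactly this count.

Number of zeros inside |z| < 2.5: 2.


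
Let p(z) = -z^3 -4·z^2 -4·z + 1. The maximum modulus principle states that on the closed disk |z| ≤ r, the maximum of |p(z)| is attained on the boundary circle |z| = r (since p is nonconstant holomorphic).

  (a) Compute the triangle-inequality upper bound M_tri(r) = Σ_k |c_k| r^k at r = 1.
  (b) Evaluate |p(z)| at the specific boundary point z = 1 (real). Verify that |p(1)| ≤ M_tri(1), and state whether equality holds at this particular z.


Coefficients: c_0 = 1, c_1 = -4, c_2 = -4, c_3 = -1. Radius r = 1.
Part (a). Triangle bound: M_tri(r) = Σ_k |c_k| r^k
  = |1|·1^0 + |-4|·1^1 + |-4|·1^2 + |-1|·1^3
  = 1 + 4 + 4 + 1 = 10.
This bounds M(r) := max_{|z|=r} |p(z)| from above; equality holds iff all terms c_k z^k can be made to align in phase at a single z on |z|=r.
Part (b). At z = 1 (real, on the circle |z| = r):
  p(1) = (1)·1^0 + (-4)·1^1 + (-4)·1^2 + (-1)·1^3 = -8.
  |p(1)| = 8.
Check: |p(1)| = 8 ≤ 10 = M_tri(1). ✓ Equality does not hold at z = 1 (the coefficients have mixed signs, so the terms do not all align in phase there).

M_tri(1) = 10; |p(1)| = 8; equality at z=1: no.


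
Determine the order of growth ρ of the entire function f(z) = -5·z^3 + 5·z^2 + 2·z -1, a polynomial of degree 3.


|f(z)| ≤ Σ|c_k|·r^k = O(r^3) as r → ∞. Polynomial growth is O(e^{r^ε}) for every ε > 0 (since r^3/e^{r^ε} → 0), so ρ ≤ ε for all ε > 0, i.e. ρ = 0. Every nonconstant polynomial has order 0.
Therefore ρ = 0.

Order ρ = 0.


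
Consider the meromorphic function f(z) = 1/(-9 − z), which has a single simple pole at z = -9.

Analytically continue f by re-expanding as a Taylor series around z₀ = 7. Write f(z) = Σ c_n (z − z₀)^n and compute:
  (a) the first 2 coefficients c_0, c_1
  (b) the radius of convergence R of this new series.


Let w = z − z₀, so z = z₀ + w.
Then -9 − z = -9 − (z₀ + w) = (-9 − z₀) − w = -16 − w.
f(z) = 1/(-16 − w) = (1/(-16)) · 1/(1 − w/(-16)) = Σ_{n≥0} w^n / (-16)^(n+1).
So c_n = 1/(-16)^(n+1):
  c_0 = 1/(-16)^1 = -1/16.
  c_1 = 1/(-16)^2 = 1/256.
The series is valid for |w/d| < 1, i.e. |z − z₀| < |d|.
Radius of convergence: R = |-9 − z₀| = |-16| = 16 (distance from z₀ to the singularity z = -9).

c_0 = -1/16, c_1 = 1/256; R = 16.


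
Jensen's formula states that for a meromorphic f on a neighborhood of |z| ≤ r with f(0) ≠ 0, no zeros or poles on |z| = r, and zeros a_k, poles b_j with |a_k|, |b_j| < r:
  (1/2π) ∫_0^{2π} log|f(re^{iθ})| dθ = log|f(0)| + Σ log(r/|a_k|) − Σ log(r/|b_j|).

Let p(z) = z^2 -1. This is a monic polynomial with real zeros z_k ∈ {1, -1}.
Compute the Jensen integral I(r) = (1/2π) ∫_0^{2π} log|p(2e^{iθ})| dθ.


Zeros: -1, 1; r = 2.
Inside |z| < r: -1, 1. Outside (|z| ≥ r): ∅.
p(0) = -1, so log|p(0)| = log(1) = 0.0000.
Apply Jensen: I(r) = log|p(0)| + Σ_k log(r/|z_k|), summed over zeros inside |z| < r.
  log(r/|z_k|) for z_k = 1: log(2/1) = 0.6931
  log(r/|z_k|) for z_k = -1: log(2/1) = 0.6931
Sum over inside zeros: 1.3863.
I(r) = log|p(0)| + (inside sum) = 0.0000 + 1.3863 = 1.3863.
Closed form (all zeros inside, monic): I(r) = n·log(r) = 2·log(2) = 1.3863. ✓

I(r) ≈ 1.3863.


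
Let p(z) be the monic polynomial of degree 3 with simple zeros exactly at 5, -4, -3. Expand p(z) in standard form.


The polynomial is p(z) = ∏_{α ∈ S} (z − α), where S = {5, -4, -3}.
Expanding the product yields: p(z) = z^3 + 2·z^2 -23·z -60.
The resulting polynomial has degree 3 and real coefficients as required.

p(z) = z^3 + 2·z^2 -23·z -60.


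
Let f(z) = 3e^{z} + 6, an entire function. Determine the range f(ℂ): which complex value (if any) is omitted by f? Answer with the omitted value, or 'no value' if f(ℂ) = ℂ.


Little Picard bounds the complement of f(ℂ) to at most one point.
e^{z} is never zero on ℂ, so 3·e^{z} takes every value in ℂ ∖ {0}. Adding 6 shifts the range to ℂ ∖ {6}. Thus f omits exactly the value 6.

Omitted value: 6.


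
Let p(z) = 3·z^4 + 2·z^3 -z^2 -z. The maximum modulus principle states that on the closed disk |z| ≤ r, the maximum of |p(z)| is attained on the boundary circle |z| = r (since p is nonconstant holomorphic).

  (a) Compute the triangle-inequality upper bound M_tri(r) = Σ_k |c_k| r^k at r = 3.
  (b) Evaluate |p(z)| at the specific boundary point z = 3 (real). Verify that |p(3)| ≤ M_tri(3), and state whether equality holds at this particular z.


Coefficients: c_0 = 0, c_1 = -1, c_2 = -1, c_3 = 2, c_4 = 3. Radius r = 3.
Part (a). Triangle bound: M_tri(r) = Σ_k |c_k| r^k
  = |0|·3^0 + |-1|·3^1 + |-1|·3^2 + |2|·3^3 + |3|·3^4
  = 0 + 3 + 9 + 54 + 243 = 309.
This bounds M(r) := max_{|z|=r} |p(z)| from above; equality holds iff all terms c_k z^k can be made to align in phase at a single z on |z|=r.
Part (b). At z = 3 (real, on the circle |z| = r):
  p(3) = (0)·3^0 + (-1)·3^1 + (-1)·3^2 + (2)·3^3 + (3)·3^4 = 285.
  |p(3)| = 285.
Check: |p(3)| = 285 ≤ 309 = M_tri(3). ✓ Equality does not hold at z = 3 (the coefficients have mixed signs, so the terms do not all align in phase there).

M_tri(3) = 309; |p(3)| = 285; equality at z=3: no.


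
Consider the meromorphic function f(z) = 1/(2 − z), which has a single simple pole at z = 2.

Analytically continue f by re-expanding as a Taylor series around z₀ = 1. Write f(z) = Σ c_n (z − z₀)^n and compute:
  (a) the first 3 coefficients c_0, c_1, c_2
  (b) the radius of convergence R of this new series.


Let w = z − z₀, so z = z₀ + w.
Then 2 − z = 2 − (z₀ + w) = (2 − z₀) − w = 1 − w.
f(z) = 1/(1 − w) = (1/(1)) · 1/(1 − w/(1)) = Σ_{n≥0} w^n / (1)^(n+1).
So c_n = 1/(1)^(n+1):
  c_0 = 1/(1)^1 = 1.
  c_1 = 1/(1)^2 = 1.
  c_2 = 1/(1)^3 = 1.
The series is valid for |w/d| < 1, i.e. |z − z₀| < |d|.
Radius of convergence: R = |2 − z₀| = |1| = 1 (distance from z₀ to the singularity z = 2).

c_0 = 1, c_1 = 1, c_2 = 1; R = 1.


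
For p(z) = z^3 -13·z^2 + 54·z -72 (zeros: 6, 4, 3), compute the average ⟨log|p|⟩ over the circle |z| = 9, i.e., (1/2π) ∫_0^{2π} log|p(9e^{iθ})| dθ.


Zeros: 3, 4, 6; r = 9.
Inside |z| < r: 3, 4, 6. Outside (|z| ≥ r): ∅.
p(0) = -72, so log|p(0)| = log(72) = 4.2767.
Apply Jensen: I(r) = log|p(0)| + Σ_k log(r/|z_k|), summed over zeros inside |z| < r.
  log(r/|z_k|) for z_k = 6: log(9/6) = 0.4055
  log(r/|z_k|) for z_k = 4: log(9/4) = 0.8109
  log(r/|z_k|) for z_k = 3: log(9/3) = 1.0986
Sum over inside zeros: 2.3150.
I(r) = log|p(0)| + (inside sum) = 4.2767 + 2.3150 = 6.5917.
Closed form (all zeros inside, monic): I(r) = n·log(r) = 3·log(9) = 6.5917. ✓

I(r) ≈ 6.5917.


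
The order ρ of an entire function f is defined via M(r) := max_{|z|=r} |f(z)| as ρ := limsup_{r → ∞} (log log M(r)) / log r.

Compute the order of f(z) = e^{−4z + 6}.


|e^{−4z + 6}| = e^{Re(-4·z) + 6} ≤ e^{4|z|^1 + 6} = e^{4r^1 + 6} on |z| = r, so ρ ≤ 1. Choosing z on |z|=r so that -4·z is real positive (always possible by picking arg z appropriately) gives |f(z)| = e^{4r^1 + 6}, matching the bound. The additive constant 6 does not affect log log M(r) ~ 1·log r. Hence ρ = 1.
Therefore ρ = 1.

Order ρ = 1.


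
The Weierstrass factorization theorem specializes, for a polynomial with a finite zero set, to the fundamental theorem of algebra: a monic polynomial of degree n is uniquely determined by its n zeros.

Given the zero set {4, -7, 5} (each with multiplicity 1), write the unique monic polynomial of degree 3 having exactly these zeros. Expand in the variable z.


The polynomial is p(z) = ∏_{α ∈ S} (z − α), where S = {4, -7, 5}.
Expanding the product yields: p(z) = z^3 -2·z^2 -43·z + 140.
The resulting polynomial has degree 3 and real coefficients as required.

p(z) = z^3 -2·z^2 -43·z + 140.


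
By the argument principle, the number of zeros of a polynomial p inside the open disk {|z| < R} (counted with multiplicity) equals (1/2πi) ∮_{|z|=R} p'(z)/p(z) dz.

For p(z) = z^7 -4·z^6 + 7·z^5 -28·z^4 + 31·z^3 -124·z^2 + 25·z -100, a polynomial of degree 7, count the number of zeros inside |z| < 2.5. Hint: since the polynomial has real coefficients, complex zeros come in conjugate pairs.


The zeros of p are: (-1 + 2i), (-1 - 2i), 4, (1 + 2i), (1 - 2i), (0 + 1i), (0 - 1i).
Their magnitudes are: 2.236, 2.236, 4, 2.236, 2.236, 1, 1.
Zeros with |z| < R = 2.5: (-1 + 2i), (-1 - 2i), (1 + 2i), (1 - 2i), (0 + 1i), (0 - 1i).
Count = 6.
By the argument principle, (1/2πi) ∮_{|z|=R} p'(z)/p(z) dz equals exactly this count.

Number of zeros inside |z| < 2.5: 6.


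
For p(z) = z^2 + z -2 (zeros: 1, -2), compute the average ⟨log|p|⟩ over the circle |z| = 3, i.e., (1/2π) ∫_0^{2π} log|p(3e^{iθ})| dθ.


Zeros: -2, 1; r = 3.
Inside |z| < r: -2, 1. Outside (|z| ≥ r): ∅.
p(0) = -2, so log|p(0)| = log(2) = 0.6931.
Apply Jensen: I(r) = log|p(0)| + Σ_k log(r/|z_k|), summed over zeros inside |z| < r.
  log(r/|z_k|) for z_k = 1: log(3/1) = 1.0986
  log(r/|z_k|) for z_k = -2: log(3/2) = 0.4055
Sum over inside zeros: 1.5041.
I(r) = log|p(0)| + (inside sum) = 0.6931 + 1.5041 = 2.1972.
Closed form (all zeros inside, monic): I(r) = n·log(r) = 2·log(3) = 2.1972. ✓

I(r) ≈ 2.1972.


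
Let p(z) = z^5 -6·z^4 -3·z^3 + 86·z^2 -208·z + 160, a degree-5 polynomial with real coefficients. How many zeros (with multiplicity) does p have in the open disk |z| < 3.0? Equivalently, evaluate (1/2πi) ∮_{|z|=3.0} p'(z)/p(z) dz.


The zeros of p are: -4, (2 + 1i), (2 - 1i), 2, 4.
Their magnitudes are: 4, 2.236, 2.236, 2, 4.
Zeros with |z| < R = 3.0: (2 + 1i), (2 - 1i), 2.
Count = 3.
By the argument principle, (1/2πi) ∮_{|z|=R} p'(z)/p(z) dz equals exactly this count.

Number of zeros inside |z| < 3.0: 3.


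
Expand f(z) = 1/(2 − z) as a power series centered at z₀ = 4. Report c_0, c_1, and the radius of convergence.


Let w = z − z₀, so z = z₀ + w.
Then 2 − z = 2 − (z₀ + w) = (2 − z₀) − w = -2 − w.
f(z) = 1/(-2 − w) = (1/(-2)) · 1/(1 − w/(-2)) = Σ_{n≥0} w^n / (-2)^(n+1).
So c_n = 1/(-2)^(n+1):
  c_0 = 1/(-2)^1 = -1/2.
  c_1 = 1/(-2)^2 = 1/4.
The series is valid for |w/d| < 1, i.e. |z − z₀| < |d|.
Radius of convergence: R = |2 − z₀| = |-2| = 2 (distance from z₀ to the singularity z = 2).

c_0 = -1/2, c_1 = 1/4; R = 2.


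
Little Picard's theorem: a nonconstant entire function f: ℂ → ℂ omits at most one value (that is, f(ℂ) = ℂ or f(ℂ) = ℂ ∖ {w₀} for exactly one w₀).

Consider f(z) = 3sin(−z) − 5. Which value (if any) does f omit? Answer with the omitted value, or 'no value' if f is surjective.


Little Picard bounds the complement of f(ℂ) to at most one point.
sin is entire and surjective onto ℂ: for every w ∈ ℂ, sin(ζ) = w has a solution ζ ∈ ℂ (e.g., via the complex inverse arcsin). With ζ = −z this gives z = ζ/(-1). Then 3·sin(−z) takes every value in 3·ℂ = ℂ, and adding -5 is a bijection of ℂ. So f is surjective and omits no value. (Note: only on the real line is sin bounded by [−1, 1].)

Omitted value: no value.
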